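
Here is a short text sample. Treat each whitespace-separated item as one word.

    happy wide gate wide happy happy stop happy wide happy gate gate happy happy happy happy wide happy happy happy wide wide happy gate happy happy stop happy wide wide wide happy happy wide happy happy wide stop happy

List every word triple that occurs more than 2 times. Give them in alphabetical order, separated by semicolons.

happy happy happy; happy happy wide; happy wide happy; wide happy happy

Trigram counts meeting the condition (more than 2 times):
  happy happy happy: 3
  happy happy wide: 4
  happy wide happy: 3
  wide happy happy: 4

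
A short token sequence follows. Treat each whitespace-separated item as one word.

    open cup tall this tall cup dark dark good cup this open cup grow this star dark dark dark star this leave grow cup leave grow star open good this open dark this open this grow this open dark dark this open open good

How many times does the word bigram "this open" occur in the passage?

5

Scanning the 43 overlapping bigram windows for "this open":
  position 11–12: this open
  position 30–31: this open
  position 33–34: this open
  position 37–38: this open
  position 41–42: this open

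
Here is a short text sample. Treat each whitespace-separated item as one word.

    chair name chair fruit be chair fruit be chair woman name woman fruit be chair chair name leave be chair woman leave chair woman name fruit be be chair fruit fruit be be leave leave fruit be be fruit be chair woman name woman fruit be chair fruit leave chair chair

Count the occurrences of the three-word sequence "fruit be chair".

5

Scanning the 49 overlapping trigram windows for "fruit be chair":
  position 4–6: fruit be chair
  position 7–9: fruit be chair
  position 13–15: fruit be chair
  position 39–41: fruit be chair
  position 45–47: fruit be chair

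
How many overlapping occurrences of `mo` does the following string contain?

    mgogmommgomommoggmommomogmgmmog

Sliding a length-2 window over the 31 characters (30 positions):
  position 5–6: mo
  position 11–12: mo
  position 14–15: mo
  position 18–19: mo
  position 21–22: mo
  position 23–24: mo
  position 29–30: mo

7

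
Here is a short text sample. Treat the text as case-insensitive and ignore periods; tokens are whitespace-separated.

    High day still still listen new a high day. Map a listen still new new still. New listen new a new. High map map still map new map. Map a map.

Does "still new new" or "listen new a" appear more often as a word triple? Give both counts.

"listen new a" (2 vs 1)

"still new new": 1 occurrence
"listen new a": 2 occurrences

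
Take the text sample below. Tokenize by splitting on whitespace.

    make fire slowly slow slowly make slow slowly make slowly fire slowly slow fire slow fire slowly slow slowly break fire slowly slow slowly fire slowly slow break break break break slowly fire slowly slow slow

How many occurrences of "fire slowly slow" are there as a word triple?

Scanning the 34 overlapping trigram windows for "fire slowly slow":
  position 2–4: fire slowly slow
  position 11–13: fire slowly slow
  position 16–18: fire slowly slow
  position 21–23: fire slowly slow
  position 25–27: fire slowly slow
  position 33–35: fire slowly slow

6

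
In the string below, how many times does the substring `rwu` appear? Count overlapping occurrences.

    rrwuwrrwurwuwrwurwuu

5

Sliding a length-3 window over the 20 characters (18 positions):
  position 2–4: rwu
  position 7–9: rwu
  position 10–12: rwu
  position 14–16: rwu
  position 17–19: rwu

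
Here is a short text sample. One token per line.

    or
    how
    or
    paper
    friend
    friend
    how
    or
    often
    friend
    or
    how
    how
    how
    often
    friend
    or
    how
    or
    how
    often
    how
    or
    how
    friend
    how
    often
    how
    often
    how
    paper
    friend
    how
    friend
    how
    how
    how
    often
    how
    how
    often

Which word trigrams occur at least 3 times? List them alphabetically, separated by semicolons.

how how often; how often how

Trigram counts meeting the condition (at least 3 times):
  how how often: 3
  how often how: 4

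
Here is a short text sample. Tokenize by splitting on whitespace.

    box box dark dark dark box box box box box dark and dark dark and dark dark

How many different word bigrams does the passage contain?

17 tokens → 16 bigram windows in total.
Repeated bigrams (each contributes count−1 duplicates):
  box box: 5
  dark dark: 4
  and dark: 2
  box dark: 2
  dark and: 2
10 duplicate windows → 16 − 10 = 6 distinct.

6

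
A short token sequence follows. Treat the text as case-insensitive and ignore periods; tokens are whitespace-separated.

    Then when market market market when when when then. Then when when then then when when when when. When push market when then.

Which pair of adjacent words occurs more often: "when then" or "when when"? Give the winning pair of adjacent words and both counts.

"when then": 3 occurrences
"when when": 7 occurrences

"when when" (7 vs 3)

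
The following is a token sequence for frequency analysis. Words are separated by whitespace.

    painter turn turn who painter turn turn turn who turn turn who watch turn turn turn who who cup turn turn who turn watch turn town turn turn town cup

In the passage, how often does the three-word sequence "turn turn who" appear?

Scanning the 28 overlapping trigram windows for "turn turn who":
  position 2–4: turn turn who
  position 7–9: turn turn who
  position 10–12: turn turn who
  position 15–17: turn turn who
  position 20–22: turn turn who

5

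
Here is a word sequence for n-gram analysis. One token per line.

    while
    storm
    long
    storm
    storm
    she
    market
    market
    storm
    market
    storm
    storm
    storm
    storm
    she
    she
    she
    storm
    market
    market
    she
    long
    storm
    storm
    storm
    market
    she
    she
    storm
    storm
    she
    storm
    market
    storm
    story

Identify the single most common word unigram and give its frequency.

Unigram frequencies (highest first):
  storm: 16
  she: 8
  market: 7
  long: 2
  while: 1
  story: 1

"storm", 16 times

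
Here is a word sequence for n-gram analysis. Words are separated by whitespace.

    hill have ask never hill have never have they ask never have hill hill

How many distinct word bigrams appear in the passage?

10

14 tokens → 13 bigram windows in total.
Repeated bigrams (each contributes count−1 duplicates):
  ask never: 2
  hill have: 2
  never have: 2
3 duplicate windows → 13 − 3 = 10 distinct.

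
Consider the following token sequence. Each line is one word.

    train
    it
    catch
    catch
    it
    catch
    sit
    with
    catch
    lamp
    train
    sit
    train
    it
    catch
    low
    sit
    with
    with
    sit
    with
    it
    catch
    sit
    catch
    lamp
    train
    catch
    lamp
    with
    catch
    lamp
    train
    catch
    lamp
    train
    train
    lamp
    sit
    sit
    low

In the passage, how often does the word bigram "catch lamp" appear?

Scanning the 40 overlapping bigram windows for "catch lamp":
  position 9–10: catch lamp
  position 25–26: catch lamp
  position 28–29: catch lamp
  position 31–32: catch lamp
  position 34–35: catch lamp

5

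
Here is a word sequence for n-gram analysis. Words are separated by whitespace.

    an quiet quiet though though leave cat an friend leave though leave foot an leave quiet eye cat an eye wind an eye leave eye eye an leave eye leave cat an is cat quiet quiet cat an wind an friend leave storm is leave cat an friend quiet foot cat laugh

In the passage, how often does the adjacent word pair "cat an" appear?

Scanning the 51 overlapping bigram windows for "cat an":
  position 7–8: cat an
  position 18–19: cat an
  position 31–32: cat an
  position 37–38: cat an
  position 46–47: cat an

5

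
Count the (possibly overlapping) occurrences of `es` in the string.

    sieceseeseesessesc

Sliding a length-2 window over the 18 characters (17 positions):
  position 5–6: es
  position 8–9: es
  position 11–12: es
  position 13–14: es
  position 16–17: es

5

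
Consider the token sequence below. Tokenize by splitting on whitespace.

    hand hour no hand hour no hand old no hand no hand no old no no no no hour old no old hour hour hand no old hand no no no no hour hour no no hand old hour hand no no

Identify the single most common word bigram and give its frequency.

"no no", 8 times

Bigram frequencies (highest first):
  no no: 8
  no hand: 5
  hand no: 5
  hour no: 3
  old no: 3
  no old: 3
  … (8 more, each ≤ 2)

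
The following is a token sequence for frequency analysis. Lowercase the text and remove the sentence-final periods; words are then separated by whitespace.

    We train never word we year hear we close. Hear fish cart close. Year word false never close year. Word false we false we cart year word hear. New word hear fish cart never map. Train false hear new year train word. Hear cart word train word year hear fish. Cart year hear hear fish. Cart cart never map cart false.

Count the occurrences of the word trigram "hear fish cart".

Scanning the 59 overlapping trigram windows for "hear fish cart":
  position 10–12: hear fish cart
  position 31–33: hear fish cart
  position 49–51: hear fish cart
  position 54–56: hear fish cart

4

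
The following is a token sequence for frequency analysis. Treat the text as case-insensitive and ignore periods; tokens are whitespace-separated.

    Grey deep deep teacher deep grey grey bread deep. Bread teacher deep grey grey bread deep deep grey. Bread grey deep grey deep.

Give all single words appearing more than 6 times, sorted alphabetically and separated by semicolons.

deep; grey

Unigram counts meeting the condition (more than 6 times):
  deep: 9
  grey: 8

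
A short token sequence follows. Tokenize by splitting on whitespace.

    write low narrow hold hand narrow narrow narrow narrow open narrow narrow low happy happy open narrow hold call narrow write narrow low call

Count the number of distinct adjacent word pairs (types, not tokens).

17

24 tokens → 23 bigram windows in total.
Repeated bigrams (each contributes count−1 duplicates):
  narrow narrow: 4
  narrow hold: 2
  narrow low: 2
  open narrow: 2
6 duplicate windows → 23 − 6 = 17 distinct.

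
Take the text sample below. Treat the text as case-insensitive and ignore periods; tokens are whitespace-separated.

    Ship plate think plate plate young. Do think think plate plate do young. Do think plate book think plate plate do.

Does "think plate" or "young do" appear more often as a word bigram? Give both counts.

"think plate" (4 vs 2)

"think plate": 4 occurrences
"young do": 2 occurrences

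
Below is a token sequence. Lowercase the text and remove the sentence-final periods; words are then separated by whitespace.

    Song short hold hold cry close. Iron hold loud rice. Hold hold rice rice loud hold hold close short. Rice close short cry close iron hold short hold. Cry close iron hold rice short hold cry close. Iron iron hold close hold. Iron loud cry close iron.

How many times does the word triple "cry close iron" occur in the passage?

Scanning the 45 overlapping trigram windows for "cry close iron":
  position 5–7: cry close iron
  position 23–25: cry close iron
  position 29–31: cry close iron
  position 36–38: cry close iron
  position 45–47: cry close iron

5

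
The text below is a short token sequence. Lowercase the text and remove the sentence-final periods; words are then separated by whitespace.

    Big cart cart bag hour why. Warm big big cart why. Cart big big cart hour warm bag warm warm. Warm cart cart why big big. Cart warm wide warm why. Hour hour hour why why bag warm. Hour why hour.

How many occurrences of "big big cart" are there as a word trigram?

Scanning the 39 overlapping trigram windows for "big big cart":
  position 8–10: big big cart
  position 13–15: big big cart
  position 25–27: big big cart

3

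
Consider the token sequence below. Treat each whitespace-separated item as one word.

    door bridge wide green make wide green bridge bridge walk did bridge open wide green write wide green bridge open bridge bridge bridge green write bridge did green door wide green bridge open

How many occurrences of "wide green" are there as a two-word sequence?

5

Scanning the 32 overlapping bigram windows for "wide green":
  position 3–4: wide green
  position 6–7: wide green
  position 14–15: wide green
  position 17–18: wide green
  position 30–31: wide green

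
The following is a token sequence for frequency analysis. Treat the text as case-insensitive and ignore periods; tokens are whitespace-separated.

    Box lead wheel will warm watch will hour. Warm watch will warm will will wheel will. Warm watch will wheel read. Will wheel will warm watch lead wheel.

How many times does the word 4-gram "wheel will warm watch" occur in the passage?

3

Scanning the 25 overlapping 4-gram windows for "wheel will warm watch":
  position 3–6: wheel will warm watch
  position 15–18: wheel will warm watch
  position 23–26: wheel will warm watch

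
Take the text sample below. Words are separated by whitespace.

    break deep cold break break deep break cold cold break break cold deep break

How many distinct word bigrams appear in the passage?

8

14 tokens → 13 bigram windows in total.
Repeated bigrams (each contributes count−1 duplicates):
  break break: 2
  break cold: 2
  break deep: 2
  cold break: 2
  deep break: 2
5 duplicate windows → 13 − 5 = 8 distinct.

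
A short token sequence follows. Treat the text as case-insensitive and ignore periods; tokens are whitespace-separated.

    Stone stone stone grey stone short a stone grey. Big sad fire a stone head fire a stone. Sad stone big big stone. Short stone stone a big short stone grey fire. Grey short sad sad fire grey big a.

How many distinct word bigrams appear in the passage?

27

40 tokens → 39 bigram windows in total.
Repeated bigrams (each contributes count−1 duplicates):
  a stone: 3
  stone grey: 3
  stone stone: 3
  fire a: 2
  fire grey: 2
  grey big: 2
  sad fire: 2
  short stone: 2
  … (1 more repeated)
12 duplicate windows → 39 − 12 = 27 distinct.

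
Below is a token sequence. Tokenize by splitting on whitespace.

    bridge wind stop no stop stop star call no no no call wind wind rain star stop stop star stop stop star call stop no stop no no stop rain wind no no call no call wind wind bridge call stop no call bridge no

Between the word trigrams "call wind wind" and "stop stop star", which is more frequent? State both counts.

"stop stop star" (3 vs 2)

"call wind wind": 2 occurrences
"stop stop star": 3 occurrences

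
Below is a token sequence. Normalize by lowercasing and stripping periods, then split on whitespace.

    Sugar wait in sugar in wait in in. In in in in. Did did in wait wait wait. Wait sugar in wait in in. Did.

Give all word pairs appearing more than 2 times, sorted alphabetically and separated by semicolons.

in in; in wait; wait in; wait wait

Bigram counts meeting the condition (more than 2 times):
  in in: 6
  in wait: 3
  wait in: 3
  wait wait: 3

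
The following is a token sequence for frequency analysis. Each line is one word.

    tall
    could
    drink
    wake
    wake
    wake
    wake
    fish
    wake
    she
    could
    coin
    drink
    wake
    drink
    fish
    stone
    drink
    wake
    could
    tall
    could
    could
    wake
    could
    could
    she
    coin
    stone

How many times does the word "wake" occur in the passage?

Scanning the 29 tokens for "wake":
  position 4: wake
  position 5: wake
  position 6: wake
  position 7: wake
  position 9: wake
  position 14: wake
  position 19: wake
  position 24: wake

8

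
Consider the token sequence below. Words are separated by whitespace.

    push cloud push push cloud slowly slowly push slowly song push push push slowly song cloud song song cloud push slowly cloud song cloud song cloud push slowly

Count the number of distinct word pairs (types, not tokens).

13

28 tokens → 27 bigram windows in total.
Repeated bigrams (each contributes count−1 duplicates):
  push slowly: 4
  song cloud: 4
  cloud push: 3
  cloud song: 3
  push push: 3
  push cloud: 2
  slowly song: 2
14 duplicate windows → 27 − 14 = 13 distinct.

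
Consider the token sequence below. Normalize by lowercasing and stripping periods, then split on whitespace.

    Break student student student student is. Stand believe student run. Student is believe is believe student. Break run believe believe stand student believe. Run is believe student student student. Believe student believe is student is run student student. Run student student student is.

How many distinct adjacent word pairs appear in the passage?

43 tokens → 42 bigram windows in total.
Repeated bigrams (each contributes count−1 duplicates):
  student student: 8
  believe student: 4
  student is: 4
  is believe: 3
  run student: 3
  student believe: 3
  believe is: 2
  student run: 2
21 duplicate windows → 42 − 21 = 21 distinct.

21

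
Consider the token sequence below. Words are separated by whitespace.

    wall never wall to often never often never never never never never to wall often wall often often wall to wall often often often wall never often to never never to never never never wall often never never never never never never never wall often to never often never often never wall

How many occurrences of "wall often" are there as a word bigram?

5

Scanning the 51 overlapping bigram windows for "wall often":
  position 14–15: wall often
  position 16–17: wall often
  position 21–22: wall often
  position 35–36: wall often
  position 44–45: wall often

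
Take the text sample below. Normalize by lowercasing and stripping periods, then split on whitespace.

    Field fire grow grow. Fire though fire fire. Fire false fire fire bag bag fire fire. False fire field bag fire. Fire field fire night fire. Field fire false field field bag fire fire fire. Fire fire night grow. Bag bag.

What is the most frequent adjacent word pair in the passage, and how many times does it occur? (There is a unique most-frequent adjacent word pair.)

Bigram frequencies (highest first):
  fire fire: 9
  field fire: 3
  fire false: 3
  bag fire: 3
  fire field: 3
  false fire: 2
  … (14 more, each ≤ 2)

"fire fire", 9 times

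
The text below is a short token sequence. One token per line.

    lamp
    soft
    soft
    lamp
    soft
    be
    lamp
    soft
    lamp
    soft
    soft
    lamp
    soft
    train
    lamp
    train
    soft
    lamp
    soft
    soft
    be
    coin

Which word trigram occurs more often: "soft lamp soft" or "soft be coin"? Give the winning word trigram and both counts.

"soft lamp soft" (4 vs 1)

"soft lamp soft": 4 occurrences
"soft be coin": 1 occurrence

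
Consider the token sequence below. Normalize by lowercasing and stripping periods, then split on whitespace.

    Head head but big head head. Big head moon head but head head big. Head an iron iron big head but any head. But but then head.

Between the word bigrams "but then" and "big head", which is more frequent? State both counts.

"big head" (4 vs 1)

"but then": 1 occurrence
"big head": 4 occurrences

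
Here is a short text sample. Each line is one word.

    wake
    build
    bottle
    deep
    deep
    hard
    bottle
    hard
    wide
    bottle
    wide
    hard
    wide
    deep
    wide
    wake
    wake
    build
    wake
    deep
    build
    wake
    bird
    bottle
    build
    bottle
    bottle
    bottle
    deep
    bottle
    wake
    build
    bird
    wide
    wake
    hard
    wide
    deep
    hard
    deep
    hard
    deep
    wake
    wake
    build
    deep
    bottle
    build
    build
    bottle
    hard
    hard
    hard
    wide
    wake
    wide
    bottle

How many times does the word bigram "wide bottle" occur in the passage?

Scanning the 56 overlapping bigram windows for "wide bottle":
  position 9–10: wide bottle
  position 56–57: wide bottle

2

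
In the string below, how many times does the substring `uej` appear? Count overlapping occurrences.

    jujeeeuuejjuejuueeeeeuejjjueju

Sliding a length-3 window over the 30 characters (28 positions):
  position 8–10: uej
  position 12–14: uej
  position 22–24: uej
  position 27–29: uej

4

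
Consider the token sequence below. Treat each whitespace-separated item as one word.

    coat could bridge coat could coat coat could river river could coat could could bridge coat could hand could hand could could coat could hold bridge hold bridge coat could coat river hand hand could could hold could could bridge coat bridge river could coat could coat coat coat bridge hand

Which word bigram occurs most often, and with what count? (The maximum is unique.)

"coat could", 8 times

Bigram frequencies (highest first):
  coat could: 8
  could coat: 6
  bridge coat: 4
  could could: 4
  could bridge: 3
  coat coat: 3
  … (15 more, each ≤ 3)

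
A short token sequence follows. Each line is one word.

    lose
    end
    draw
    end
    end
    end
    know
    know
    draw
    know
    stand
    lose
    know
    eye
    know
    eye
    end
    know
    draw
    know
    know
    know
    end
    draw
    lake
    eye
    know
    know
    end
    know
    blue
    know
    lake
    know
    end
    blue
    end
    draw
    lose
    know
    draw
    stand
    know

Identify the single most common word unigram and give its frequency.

"know", 16 times

Unigram frequencies (highest first):
  know: 16
  end: 9
  draw: 6
  lose: 3
  eye: 3
  stand: 2
  … (2 more, each ≤ 2)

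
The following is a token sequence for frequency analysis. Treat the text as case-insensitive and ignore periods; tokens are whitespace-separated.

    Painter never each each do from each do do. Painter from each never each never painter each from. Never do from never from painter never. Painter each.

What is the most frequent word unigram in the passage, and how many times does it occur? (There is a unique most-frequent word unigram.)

Unigram frequencies (highest first):
  each: 7
  never: 6
  painter: 5
  from: 5
  do: 4

"each", 7 times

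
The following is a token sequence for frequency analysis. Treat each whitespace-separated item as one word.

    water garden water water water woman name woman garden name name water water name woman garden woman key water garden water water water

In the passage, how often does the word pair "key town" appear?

0

Scanning the 22 overlapping bigram windows for "key town":
  (none found)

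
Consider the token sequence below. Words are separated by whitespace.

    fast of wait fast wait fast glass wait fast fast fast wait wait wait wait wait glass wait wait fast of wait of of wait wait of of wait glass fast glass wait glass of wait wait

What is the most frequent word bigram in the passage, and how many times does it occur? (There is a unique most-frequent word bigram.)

"wait wait", 7 times

Bigram frequencies (highest first):
  wait wait: 7
  of wait: 5
  wait fast: 4
  glass wait: 3
  wait glass: 3
  fast of: 2
  … (7 more, each ≤ 2)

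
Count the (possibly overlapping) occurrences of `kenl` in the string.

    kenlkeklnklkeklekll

1

Sliding a length-4 window over the 19 characters (16 positions):
  position 1–4: kenl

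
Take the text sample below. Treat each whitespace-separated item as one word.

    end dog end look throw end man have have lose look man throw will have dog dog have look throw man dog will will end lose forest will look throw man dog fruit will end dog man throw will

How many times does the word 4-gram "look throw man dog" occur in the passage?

2

Scanning the 36 overlapping 4-gram windows for "look throw man dog":
  position 19–22: look throw man dog
  position 29–32: look throw man dog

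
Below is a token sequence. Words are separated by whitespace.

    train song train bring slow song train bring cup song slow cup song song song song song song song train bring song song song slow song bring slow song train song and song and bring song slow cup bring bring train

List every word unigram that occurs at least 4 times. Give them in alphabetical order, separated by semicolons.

bring; slow; song; train

Unigram counts meeting the condition (at least 4 times):
  bring: 7
  slow: 5
  song: 18
  train: 6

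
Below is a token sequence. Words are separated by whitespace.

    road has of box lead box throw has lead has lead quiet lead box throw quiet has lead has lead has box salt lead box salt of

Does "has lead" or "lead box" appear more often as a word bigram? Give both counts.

"has lead" (4 vs 3)

"has lead": 4 occurrences
"lead box": 3 occurrences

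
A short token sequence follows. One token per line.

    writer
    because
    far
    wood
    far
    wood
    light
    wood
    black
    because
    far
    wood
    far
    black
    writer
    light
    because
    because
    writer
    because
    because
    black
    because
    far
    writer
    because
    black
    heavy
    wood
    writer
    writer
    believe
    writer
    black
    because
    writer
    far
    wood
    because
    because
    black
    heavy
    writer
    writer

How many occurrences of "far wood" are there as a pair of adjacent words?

4

Scanning the 43 overlapping bigram windows for "far wood":
  position 3–4: far wood
  position 5–6: far wood
  position 11–12: far wood
  position 37–38: far wood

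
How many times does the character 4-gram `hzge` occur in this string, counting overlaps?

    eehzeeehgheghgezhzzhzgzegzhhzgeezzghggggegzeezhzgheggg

Sliding a length-4 window over the 54 characters (51 positions):
  position 28–31: hzge

1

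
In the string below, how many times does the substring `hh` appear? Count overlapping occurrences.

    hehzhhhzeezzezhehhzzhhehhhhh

8

Sliding a length-2 window over the 28 characters (27 positions):
  position 5–6: hh
  position 6–7: hh
  position 17–18: hh
  position 21–22: hh
  position 24–25: hh
  position 25–26: hh
  position 26–27: hh
  position 27–28: hh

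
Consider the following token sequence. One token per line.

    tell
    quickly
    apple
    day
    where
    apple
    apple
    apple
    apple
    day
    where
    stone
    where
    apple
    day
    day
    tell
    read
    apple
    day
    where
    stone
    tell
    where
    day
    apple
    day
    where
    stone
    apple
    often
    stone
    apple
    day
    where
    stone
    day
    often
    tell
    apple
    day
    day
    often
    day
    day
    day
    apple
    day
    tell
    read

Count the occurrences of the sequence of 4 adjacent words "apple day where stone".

4

Scanning the 47 overlapping 4-gram windows for "apple day where stone":
  position 9–12: apple day where stone
  position 19–22: apple day where stone
  position 26–29: apple day where stone
  position 33–36: apple day where stone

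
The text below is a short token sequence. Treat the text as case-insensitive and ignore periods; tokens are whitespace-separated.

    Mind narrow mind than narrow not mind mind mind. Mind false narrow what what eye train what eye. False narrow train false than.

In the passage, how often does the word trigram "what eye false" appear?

1

Scanning the 21 overlapping trigram windows for "what eye false":
  position 17–19: what eye false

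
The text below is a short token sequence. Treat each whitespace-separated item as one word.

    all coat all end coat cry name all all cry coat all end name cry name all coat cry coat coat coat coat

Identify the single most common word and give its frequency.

"coat", 8 times

Unigram frequencies (highest first):
  coat: 8
  all: 6
  cry: 4
  name: 3
  end: 2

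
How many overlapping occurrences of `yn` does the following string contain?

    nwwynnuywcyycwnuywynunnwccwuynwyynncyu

Sliding a length-2 window over the 38 characters (37 positions):
  position 4–5: yn
  position 19–20: yn
  position 29–30: yn
  position 33–34: yn

4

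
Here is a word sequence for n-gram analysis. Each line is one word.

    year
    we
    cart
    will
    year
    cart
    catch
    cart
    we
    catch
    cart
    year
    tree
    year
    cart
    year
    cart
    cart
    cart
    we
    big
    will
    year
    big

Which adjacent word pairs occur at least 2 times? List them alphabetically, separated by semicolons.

cart cart; cart we; cart year; catch cart; will year; year cart

Bigram counts meeting the condition (at least 2 times):
  cart cart: 2
  cart we: 2
  cart year: 2
  catch cart: 2
  will year: 2
  year cart: 3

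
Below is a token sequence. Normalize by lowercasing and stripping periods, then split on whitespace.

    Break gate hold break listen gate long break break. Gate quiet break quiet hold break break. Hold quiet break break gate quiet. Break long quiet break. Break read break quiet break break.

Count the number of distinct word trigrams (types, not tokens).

32 tokens → 30 trigram windows in total.
Repeated trigrams (each contributes count−1 duplicates):
  quiet break break: 3
  break break gate: 2
  break gate quiet: 2
  gate quiet break: 2
5 duplicate windows → 30 − 5 = 25 distinct.

25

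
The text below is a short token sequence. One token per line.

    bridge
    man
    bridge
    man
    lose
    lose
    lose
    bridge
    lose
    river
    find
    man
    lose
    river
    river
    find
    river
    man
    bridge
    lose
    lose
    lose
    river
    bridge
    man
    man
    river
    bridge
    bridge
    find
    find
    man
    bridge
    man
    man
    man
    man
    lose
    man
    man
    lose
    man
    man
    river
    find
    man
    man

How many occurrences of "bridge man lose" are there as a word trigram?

Scanning the 45 overlapping trigram windows for "bridge man lose":
  position 3–5: bridge man lose

1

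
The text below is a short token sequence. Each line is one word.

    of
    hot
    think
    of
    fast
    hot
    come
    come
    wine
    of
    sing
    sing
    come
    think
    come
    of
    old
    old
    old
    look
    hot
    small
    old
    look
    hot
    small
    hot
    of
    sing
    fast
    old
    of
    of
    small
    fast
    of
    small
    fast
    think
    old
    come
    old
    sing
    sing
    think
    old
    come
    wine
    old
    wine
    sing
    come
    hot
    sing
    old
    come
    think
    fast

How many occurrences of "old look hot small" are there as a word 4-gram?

Scanning the 55 overlapping 4-gram windows for "old look hot small":
  position 19–22: old look hot small
  position 23–26: old look hot small

2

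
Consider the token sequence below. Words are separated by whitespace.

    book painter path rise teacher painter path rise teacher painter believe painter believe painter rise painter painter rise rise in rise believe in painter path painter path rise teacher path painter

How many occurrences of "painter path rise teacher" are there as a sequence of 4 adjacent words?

Scanning the 28 overlapping 4-gram windows for "painter path rise teacher":
  position 2–5: painter path rise teacher
  position 6–9: painter path rise teacher
  position 26–29: painter path rise teacher

3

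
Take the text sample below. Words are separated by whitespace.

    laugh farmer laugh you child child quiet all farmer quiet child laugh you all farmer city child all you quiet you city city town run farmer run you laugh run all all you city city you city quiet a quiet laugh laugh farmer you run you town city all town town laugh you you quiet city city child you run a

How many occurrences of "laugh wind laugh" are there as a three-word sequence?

0

Scanning the 59 overlapping trigram windows for "laugh wind laugh":
  (none found)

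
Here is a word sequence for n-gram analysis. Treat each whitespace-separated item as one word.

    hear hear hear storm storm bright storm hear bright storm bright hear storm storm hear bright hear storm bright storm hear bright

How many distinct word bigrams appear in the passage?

8

22 tokens → 21 bigram windows in total.
Repeated bigrams (each contributes count−1 duplicates):
  bright storm: 3
  hear bright: 3
  hear storm: 3
  storm bright: 3
  storm hear: 3
  bright hear: 2
  hear hear: 2
  storm storm: 2
13 duplicate windows → 21 − 13 = 8 distinct.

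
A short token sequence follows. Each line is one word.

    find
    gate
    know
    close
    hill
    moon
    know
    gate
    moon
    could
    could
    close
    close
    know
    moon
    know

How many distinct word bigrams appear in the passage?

14

16 tokens → 15 bigram windows in total.
Repeated bigrams (each contributes count−1 duplicates):
  moon know: 2
1 duplicate windows → 15 − 1 = 14 distinct.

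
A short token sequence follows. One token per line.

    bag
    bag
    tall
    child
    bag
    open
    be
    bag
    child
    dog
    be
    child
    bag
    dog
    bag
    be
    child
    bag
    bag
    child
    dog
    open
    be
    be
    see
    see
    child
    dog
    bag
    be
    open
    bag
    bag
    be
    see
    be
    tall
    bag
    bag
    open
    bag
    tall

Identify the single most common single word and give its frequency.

"bag", 14 times

Unigram frequencies (highest first):
  bag: 14
  be: 8
  child: 6
  open: 4
  dog: 4
  tall: 3
  … (1 more, each ≤ 3)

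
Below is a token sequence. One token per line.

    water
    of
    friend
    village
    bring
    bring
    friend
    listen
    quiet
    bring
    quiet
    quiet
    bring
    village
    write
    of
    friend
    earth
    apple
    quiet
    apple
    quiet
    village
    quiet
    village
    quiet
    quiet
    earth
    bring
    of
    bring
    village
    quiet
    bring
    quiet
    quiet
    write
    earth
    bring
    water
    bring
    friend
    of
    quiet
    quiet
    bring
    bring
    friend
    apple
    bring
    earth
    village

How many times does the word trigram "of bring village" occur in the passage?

Scanning the 50 overlapping trigram windows for "of bring village":
  position 30–32: of bring village

1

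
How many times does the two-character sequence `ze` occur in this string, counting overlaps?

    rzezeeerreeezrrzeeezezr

4

Sliding a length-2 window over the 23 characters (22 positions):
  position 2–3: ze
  position 4–5: ze
  position 16–17: ze
  position 20–21: ze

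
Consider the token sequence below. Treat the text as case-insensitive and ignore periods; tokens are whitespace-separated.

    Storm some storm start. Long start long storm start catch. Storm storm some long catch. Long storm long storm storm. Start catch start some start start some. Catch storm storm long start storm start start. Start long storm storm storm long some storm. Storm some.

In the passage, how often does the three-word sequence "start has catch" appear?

0

Scanning the 43 overlapping trigram windows for "start has catch":
  (none found)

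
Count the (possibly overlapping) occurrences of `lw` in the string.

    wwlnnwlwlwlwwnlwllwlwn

6

Sliding a length-2 window over the 22 characters (21 positions):
  position 7–8: lw
  position 9–10: lw
  position 11–12: lw
  position 15–16: lw
  position 18–19: lw
  position 20–21: lw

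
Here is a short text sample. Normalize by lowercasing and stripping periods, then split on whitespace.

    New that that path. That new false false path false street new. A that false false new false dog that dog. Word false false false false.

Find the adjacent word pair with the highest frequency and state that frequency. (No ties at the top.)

"false false", 5 times

Bigram frequencies (highest first):
  false false: 5
  new false: 2
  new that: 1
  that that: 1
  that path: 1
  path that: 1
  … (14 more, each ≤ 1)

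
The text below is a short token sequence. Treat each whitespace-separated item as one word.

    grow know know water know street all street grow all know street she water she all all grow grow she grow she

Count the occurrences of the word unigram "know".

Scanning the 22 tokens for "know":
  position 2: know
  position 3: know
  position 5: know
  position 11: know

4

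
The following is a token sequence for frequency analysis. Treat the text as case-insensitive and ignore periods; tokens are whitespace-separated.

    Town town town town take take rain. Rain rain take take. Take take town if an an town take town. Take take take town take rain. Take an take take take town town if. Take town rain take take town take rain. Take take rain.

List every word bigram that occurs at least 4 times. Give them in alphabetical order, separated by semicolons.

Bigram counts meeting the condition (at least 4 times):
  rain take: 4
  take rain: 4
  take take: 10
  take town: 6
  town take: 5
  town town: 4

rain take; take rain; take take; take town; town take; town town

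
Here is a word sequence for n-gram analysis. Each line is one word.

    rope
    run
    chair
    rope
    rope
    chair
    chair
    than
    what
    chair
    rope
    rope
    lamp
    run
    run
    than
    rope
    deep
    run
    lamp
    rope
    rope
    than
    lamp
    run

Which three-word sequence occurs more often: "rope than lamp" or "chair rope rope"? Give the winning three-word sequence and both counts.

"rope than lamp": 1 occurrence
"chair rope rope": 2 occurrences

"chair rope rope" (2 vs 1)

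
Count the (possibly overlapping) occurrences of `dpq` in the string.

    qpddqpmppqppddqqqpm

0

Sliding a length-3 window over the 19 characters (17 positions):
  (no match at any position)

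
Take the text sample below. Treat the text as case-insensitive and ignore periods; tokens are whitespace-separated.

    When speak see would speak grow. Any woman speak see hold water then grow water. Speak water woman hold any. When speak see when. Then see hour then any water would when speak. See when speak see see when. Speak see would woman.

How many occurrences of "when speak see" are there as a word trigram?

5

Scanning the 41 overlapping trigram windows for "when speak see":
  position 1–3: when speak see
  position 21–23: when speak see
  position 32–34: when speak see
  position 35–37: when speak see
  position 39–41: when speak see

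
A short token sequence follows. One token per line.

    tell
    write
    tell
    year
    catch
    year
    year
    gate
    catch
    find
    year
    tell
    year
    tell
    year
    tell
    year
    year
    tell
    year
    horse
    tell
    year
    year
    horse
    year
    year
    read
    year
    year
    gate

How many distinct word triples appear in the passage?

31 tokens → 29 trigram windows in total.
Repeated trigrams (each contributes count−1 duplicates):
  year tell year: 4
  tell year tell: 2
  tell year year: 2
  year year gate: 2
6 duplicate windows → 29 − 6 = 23 distinct.

23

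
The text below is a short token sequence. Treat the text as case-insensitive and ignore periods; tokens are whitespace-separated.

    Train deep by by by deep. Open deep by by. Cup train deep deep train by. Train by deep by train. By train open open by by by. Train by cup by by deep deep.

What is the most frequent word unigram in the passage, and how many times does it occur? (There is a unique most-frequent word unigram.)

"by", 15 times

Unigram frequencies (highest first):
  by: 15
  deep: 8
  train: 7
  open: 3
  cup: 2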